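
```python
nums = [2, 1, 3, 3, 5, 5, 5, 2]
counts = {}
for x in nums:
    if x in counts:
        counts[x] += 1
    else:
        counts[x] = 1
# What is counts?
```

Initial: counts = {}, nums = [2, 1, 3, 3, 5, 5, 5, 2]
See 2: counts = {2: 1}
See 1: counts = {2: 1, 1: 1}
See 3: counts = {2: 1, 1: 1, 3: 1}
See 3: counts = {2: 1, 1: 1, 3: 2}
See 5: counts = {2: 1, 1: 1, 3: 2, 5: 1}
See 5: counts = {2: 1, 1: 1, 3: 2, 5: 2}
See 5: counts = {2: 1, 1: 1, 3: 2, 5: 3}
See 2: counts = {2: 2, 1: 1, 3: 2, 5: 3}

{2: 2, 1: 1, 3: 2, 5: 3}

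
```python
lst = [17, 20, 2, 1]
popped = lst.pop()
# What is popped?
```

1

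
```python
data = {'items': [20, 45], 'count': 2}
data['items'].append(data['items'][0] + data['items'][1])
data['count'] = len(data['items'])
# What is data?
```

After line 1: data = {'items': [20, 45], 'count': 2}
After line 2 (append 20 + 45 = 65): data = {'items': [20, 45, 65], 'count': 2}
After line 3 (count = len(items) = 3): data = {'items': [20, 45, 65], 'count': 3}

{'items': [20, 45, 65], 'count': 3}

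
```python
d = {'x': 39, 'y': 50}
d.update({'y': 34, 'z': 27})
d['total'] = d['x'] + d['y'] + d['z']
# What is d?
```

After line 1: d = {'x': 39, 'y': 50}
After line 2 (y overwritten, z added): d = {'x': 39, 'y': 34, 'z': 27}
After line 3 (total = 39 + 34 + 27 = 100): d = {'x': 39, 'y': 34, 'z': 27, 'total': 100}

{'x': 39, 'y': 34, 'z': 27, 'total': 100}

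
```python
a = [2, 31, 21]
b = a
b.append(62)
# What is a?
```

After line 1: a = [2, 31, 21]
After line 2 (b = a is an alias, same object): a = [2, 31, 21], b = [2, 31, 21]
After line 3 (b.append mutates the shared list): a = [2, 31, 21, 62], b = [2, 31, 21, 62]

[2, 31, 21, 62]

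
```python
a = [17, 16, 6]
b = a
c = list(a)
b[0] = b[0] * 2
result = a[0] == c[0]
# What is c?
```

After line 1: a = [17, 16, 6]
After line 2 (b = a, alias): a = [17, 16, 6], b = [17, 16, 6]
After line 3 (c = list(a) is a copy, new object): c = [17, 16, 6]
After line 4 (b[0] = 17 * 2 = 34; mutates shared a/b): a = b = [34, 16, 6], c = [17, 16, 6]
After line 5 (a[0] = 34, c[0] = 17; result = False)

[17, 16, 6]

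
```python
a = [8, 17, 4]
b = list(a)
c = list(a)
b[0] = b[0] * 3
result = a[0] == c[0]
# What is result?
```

After line 1: a = [8, 17, 4]
After line 2 (b = list(a), copy): a = [8, 17, 4], b = [8, 17, 4]
After line 3 (c = list(a) is a copy, new object): c = [8, 17, 4]
After line 4 (b[0] = 8 * 3 = 24; only b mutates (copy)): a = [8, 17, 4], b = [24, 17, 4], c = [8, 17, 4]
After line 5 (a[0] = 8, c[0] = 8; result = True)

True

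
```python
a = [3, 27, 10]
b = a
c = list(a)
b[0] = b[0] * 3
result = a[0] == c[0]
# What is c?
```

After line 1: a = [3, 27, 10]
After line 2 (b = a, alias): a = [3, 27, 10], b = [3, 27, 10]
After line 3 (c = list(a) is a copy, new object): c = [3, 27, 10]
After line 4 (b[0] = 3 * 3 = 9; mutates shared a/b): a = b = [9, 27, 10], c = [3, 27, 10]
After line 5 (a[0] = 9, c[0] = 3; result = False)

[3, 27, 10]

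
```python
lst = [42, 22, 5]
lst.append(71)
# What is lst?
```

[42, 22, 5, 71]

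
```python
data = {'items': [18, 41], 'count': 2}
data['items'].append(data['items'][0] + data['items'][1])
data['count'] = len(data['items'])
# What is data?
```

After line 1: data = {'items': [18, 41], 'count': 2}
After line 2 (append 18 + 41 = 59): data = {'items': [18, 41, 59], 'count': 2}
After line 3 (count = len(items) = 3): data = {'items': [18, 41, 59], 'count': 3}

{'items': [18, 41, 59], 'count': 3}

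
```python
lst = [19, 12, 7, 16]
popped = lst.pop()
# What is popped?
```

16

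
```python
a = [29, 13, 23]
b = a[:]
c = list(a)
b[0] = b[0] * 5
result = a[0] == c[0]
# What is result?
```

After line 1: a = [29, 13, 23]
After line 2 (b = a[:], copy): a = [29, 13, 23], b = [29, 13, 23]
After line 3 (c = list(a) is a copy, new object): c = [29, 13, 23]
After line 4 (b[0] = 29 * 5 = 145; only b mutates (copy)): a = [29, 13, 23], b = [145, 13, 23], c = [29, 13, 23]
After line 5 (a[0] = 29, c[0] = 29; result = True)

True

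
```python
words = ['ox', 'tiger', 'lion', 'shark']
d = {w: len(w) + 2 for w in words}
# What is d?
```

{'ox': 4, 'tiger': 7, 'lion': 6, 'shark': 7}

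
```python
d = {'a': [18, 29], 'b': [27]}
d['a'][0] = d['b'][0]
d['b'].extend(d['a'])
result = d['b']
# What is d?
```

After line 1: d = {'a': [18, 29], 'b': [27]}
After line 2 (a[0] = b[0] = 27): d = {'a': [27, 29], 'b': [27]}
After line 3 (b.extend(a) appends [27, 29]): d = {'a': [27, 29], 'b': [27, 27, 29]}
After line 4: result = d['b'] = [27, 27, 29]

{'a': [27, 29], 'b': [27, 27, 29]}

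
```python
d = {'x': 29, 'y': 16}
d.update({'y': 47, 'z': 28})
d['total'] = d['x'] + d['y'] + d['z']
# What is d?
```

After line 1: d = {'x': 29, 'y': 16}
After line 2 (y overwritten, z added): d = {'x': 29, 'y': 47, 'z': 28}
After line 3 (total = 29 + 47 + 28 = 104): d = {'x': 29, 'y': 47, 'z': 28, 'total': 104}

{'x': 29, 'y': 47, 'z': 28, 'total': 104}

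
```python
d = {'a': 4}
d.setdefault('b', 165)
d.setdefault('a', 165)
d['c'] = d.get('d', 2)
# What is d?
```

After line 1: d = {'a': 4}
After line 2 (setdefault adds 'b'=165): d = {'a': 4, 'b': 165}
After line 3 (setdefault 'a' no-op, already exists): d = {'a': 4, 'b': 165}
After line 4 (get('d', 2) returns default since 'd' not in d): d = {'a': 4, 'b': 165, 'c': 2}

{'a': 4, 'b': 165, 'c': 2}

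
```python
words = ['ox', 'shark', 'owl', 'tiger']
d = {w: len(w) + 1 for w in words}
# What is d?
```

{'ox': 3, 'shark': 6, 'owl': 4, 'tiger': 6}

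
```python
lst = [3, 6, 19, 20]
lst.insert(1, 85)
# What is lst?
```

[3, 85, 6, 19, 20]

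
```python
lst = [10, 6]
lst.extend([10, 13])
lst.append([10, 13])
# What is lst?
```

After line 1: lst = [10, 6]
After line 2 (extend unpacks [10, 13]): lst = [10, 6, 10, 13]
After line 3 (append adds [10, 13] as single element): lst = [10, 6, 10, 13, [10, 13]]

[10, 6, 10, 13, [10, 13]]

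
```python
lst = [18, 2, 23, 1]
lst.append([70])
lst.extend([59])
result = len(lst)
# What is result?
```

After line 1: lst = [18, 2, 23, 1]
After line 2 (append adds [70] as single element): lst = [18, 2, 23, 1, [70]]
After line 3 (extend unpacks [59], adds 59): lst = [18, 2, 23, 1, [70], 59]
After line 4: result = len(lst) = 6

6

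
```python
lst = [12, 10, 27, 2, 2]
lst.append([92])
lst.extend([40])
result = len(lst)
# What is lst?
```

After line 1: lst = [12, 10, 27, 2, 2]
After line 2 (append adds [92] as single element): lst = [12, 10, 27, 2, 2, [92]]
After line 3 (extend unpacks [40], adds 40): lst = [12, 10, 27, 2, 2, [92], 40]
After line 4: result = len(lst) = 7

[12, 10, 27, 2, 2, [92], 40]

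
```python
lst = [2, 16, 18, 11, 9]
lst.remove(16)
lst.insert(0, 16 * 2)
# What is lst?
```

After line 1: lst = [2, 16, 18, 11, 9]
After line 2 (remove first 16): lst = [2, 18, 11, 9]
After line 3 (insert 32 at index 0): lst = [32, 2, 18, 11, 9]

[32, 2, 18, 11, 9]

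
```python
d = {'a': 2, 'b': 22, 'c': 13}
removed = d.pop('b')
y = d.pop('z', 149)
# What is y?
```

After line 1: d = {'a': 2, 'b': 22, 'c': 13}
After line 2 (pop 'b' returns 22): d = {'a': 2, 'c': 13}, removed = 22
After line 3 (pop 'z' missing, returns default 149): d = {'a': 2, 'c': 13}, y = 149

149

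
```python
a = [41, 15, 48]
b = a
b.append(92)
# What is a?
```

After line 1: a = [41, 15, 48]
After line 2 (b = a is an alias, same object): a = [41, 15, 48], b = [41, 15, 48]
After line 3 (b.append mutates the shared list): a = [41, 15, 48, 92], b = [41, 15, 48, 92]

[41, 15, 48, 92]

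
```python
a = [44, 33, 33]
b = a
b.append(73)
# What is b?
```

After line 1: a = [44, 33, 33]
After line 2 (b = a is an alias, same object): a = [44, 33, 33], b = [44, 33, 33]
After line 3 (b.append mutates the shared list): a = [44, 33, 33, 73], b = [44, 33, 33, 73]

[44, 33, 33, 73]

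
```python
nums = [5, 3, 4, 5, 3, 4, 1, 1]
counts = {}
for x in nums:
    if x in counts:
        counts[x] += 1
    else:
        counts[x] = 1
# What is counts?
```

Initial: counts = {}, nums = [5, 3, 4, 5, 3, 4, 1, 1]
See 5: counts = {5: 1}
See 3: counts = {5: 1, 3: 1}
See 4: counts = {5: 1, 3: 1, 4: 1}
See 5: counts = {5: 2, 3: 1, 4: 1}
See 3: counts = {5: 2, 3: 2, 4: 1}
See 4: counts = {5: 2, 3: 2, 4: 2}
See 1: counts = {5: 2, 3: 2, 4: 2, 1: 1}
See 1: counts = {5: 2, 3: 2, 4: 2, 1: 2}

{5: 2, 3: 2, 4: 2, 1: 2}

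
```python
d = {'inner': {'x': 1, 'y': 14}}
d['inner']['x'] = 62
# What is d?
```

After line 1: d = {'inner': {'x': 1, 'y': 14}}
After line 2 (inner x overwritten): d = {'inner': {'x': 62, 'y': 14}}

{'inner': {'x': 62, 'y': 14}}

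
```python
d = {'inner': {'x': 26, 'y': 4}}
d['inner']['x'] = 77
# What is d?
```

After line 1: d = {'inner': {'x': 26, 'y': 4}}
After line 2 (inner x overwritten): d = {'inner': {'x': 77, 'y': 4}}

{'inner': {'x': 77, 'y': 4}}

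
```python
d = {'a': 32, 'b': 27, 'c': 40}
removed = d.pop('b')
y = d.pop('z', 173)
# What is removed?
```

After line 1: d = {'a': 32, 'b': 27, 'c': 40}
After line 2 (pop 'b' returns 27): d = {'a': 32, 'c': 40}, removed = 27
After line 3 (pop 'z' missing, returns default 173): d = {'a': 32, 'c': 40}, y = 173

27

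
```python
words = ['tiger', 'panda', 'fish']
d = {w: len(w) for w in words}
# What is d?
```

{'tiger': 5, 'panda': 5, 'fish': 4}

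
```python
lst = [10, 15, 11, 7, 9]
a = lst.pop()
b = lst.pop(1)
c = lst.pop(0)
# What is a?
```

After line 1: lst = [10, 15, 11, 7, 9]
After line 2 (pop() -> a = 9): lst = [10, 15, 11, 7]
After line 3 (pop(1) -> b = 15): lst = [10, 11, 7]
After line 4 (pop(0) -> c = 10): lst = [11, 7]

9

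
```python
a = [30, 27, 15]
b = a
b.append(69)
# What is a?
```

After line 1: a = [30, 27, 15]
After line 2 (b = a is an alias, same object): a = [30, 27, 15], b = [30, 27, 15]
After line 3 (b.append mutates the shared list): a = [30, 27, 15, 69], b = [30, 27, 15, 69]

[30, 27, 15, 69]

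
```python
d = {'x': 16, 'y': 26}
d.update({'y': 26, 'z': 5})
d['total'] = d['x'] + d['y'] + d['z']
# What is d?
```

After line 1: d = {'x': 16, 'y': 26}
After line 2 (y overwritten, z added): d = {'x': 16, 'y': 26, 'z': 5}
After line 3 (total = 16 + 26 + 5 = 47): d = {'x': 16, 'y': 26, 'z': 5, 'total': 47}

{'x': 16, 'y': 26, 'z': 5, 'total': 47}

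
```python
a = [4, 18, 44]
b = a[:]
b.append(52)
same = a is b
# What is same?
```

After line 1: a = [4, 18, 44]
After line 2 (b = a[:] is a shallow copy, new object): a = [4, 18, 44], b = [4, 18, 44]
After line 3 (append only mutates b): a = [4, 18, 44], b = [4, 18, 44, 52]
After line 4 (same = a is b; different objects -> False): same = False

False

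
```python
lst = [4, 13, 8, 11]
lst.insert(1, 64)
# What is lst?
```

[4, 64, 13, 8, 11]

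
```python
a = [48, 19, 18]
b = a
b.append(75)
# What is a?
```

After line 1: a = [48, 19, 18]
After line 2 (b = a is an alias, same object): a = [48, 19, 18], b = [48, 19, 18]
After line 3 (b.append mutates the shared list): a = [48, 19, 18, 75], b = [48, 19, 18, 75]

[48, 19, 18, 75]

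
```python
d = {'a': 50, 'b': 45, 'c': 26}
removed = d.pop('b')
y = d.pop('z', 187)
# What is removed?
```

After line 1: d = {'a': 50, 'b': 45, 'c': 26}
After line 2 (pop 'b' returns 45): d = {'a': 50, 'c': 26}, removed = 45
After line 3 (pop 'z' missing, returns default 187): d = {'a': 50, 'c': 26}, y = 187

45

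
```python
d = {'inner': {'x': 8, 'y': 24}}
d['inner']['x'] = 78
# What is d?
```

After line 1: d = {'inner': {'x': 8, 'y': 24}}
After line 2 (inner x overwritten): d = {'inner': {'x': 78, 'y': 24}}

{'inner': {'x': 78, 'y': 24}}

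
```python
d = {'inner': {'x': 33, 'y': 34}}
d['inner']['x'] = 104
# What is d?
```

After line 1: d = {'inner': {'x': 33, 'y': 34}}
After line 2 (inner x overwritten): d = {'inner': {'x': 104, 'y': 34}}

{'inner': {'x': 104, 'y': 34}}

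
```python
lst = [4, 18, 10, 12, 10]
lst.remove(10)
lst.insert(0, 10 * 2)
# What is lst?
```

After line 1: lst = [4, 18, 10, 12, 10]
After line 2 (remove first 10): lst = [4, 18, 12, 10]
After line 3 (insert 20 at index 0): lst = [20, 4, 18, 12, 10]

[20, 4, 18, 12, 10]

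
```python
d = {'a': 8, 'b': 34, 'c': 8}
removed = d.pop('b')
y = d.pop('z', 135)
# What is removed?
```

After line 1: d = {'a': 8, 'b': 34, 'c': 8}
After line 2 (pop 'b' returns 34): d = {'a': 8, 'c': 8}, removed = 34
After line 3 (pop 'z' missing, returns default 135): d = {'a': 8, 'c': 8}, y = 135

34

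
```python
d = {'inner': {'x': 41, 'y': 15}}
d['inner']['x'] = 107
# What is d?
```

After line 1: d = {'inner': {'x': 41, 'y': 15}}
After line 2 (inner x overwritten): d = {'inner': {'x': 107, 'y': 15}}

{'inner': {'x': 107, 'y': 15}}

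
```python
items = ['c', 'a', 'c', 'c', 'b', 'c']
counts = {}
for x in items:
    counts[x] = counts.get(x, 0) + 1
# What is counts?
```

Initial: counts = {}, items = ['c', 'a', 'c', 'c', 'b', 'c']
See 'c': counts = {'c': 1}
See 'a': counts = {'c': 1, 'a': 1}
See 'c': counts = {'c': 2, 'a': 1}
See 'c': counts = {'c': 3, 'a': 1}
See 'b': counts = {'c': 3, 'a': 1, 'b': 1}
See 'c': counts = {'c': 4, 'a': 1, 'b': 1}

{'c': 4, 'a': 1, 'b': 1}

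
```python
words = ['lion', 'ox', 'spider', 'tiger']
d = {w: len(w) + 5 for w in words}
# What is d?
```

{'lion': 9, 'ox': 7, 'spider': 11, 'tiger': 10}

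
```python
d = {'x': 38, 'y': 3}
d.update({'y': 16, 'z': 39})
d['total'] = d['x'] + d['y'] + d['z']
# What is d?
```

After line 1: d = {'x': 38, 'y': 3}
After line 2 (y overwritten, z added): d = {'x': 38, 'y': 16, 'z': 39}
After line 3 (total = 38 + 16 + 39 = 93): d = {'x': 38, 'y': 16, 'z': 39, 'total': 93}

{'x': 38, 'y': 16, 'z': 39, 'total': 93}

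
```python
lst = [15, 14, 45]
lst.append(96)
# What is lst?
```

[15, 14, 45, 96]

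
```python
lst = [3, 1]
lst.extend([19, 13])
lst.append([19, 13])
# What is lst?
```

After line 1: lst = [3, 1]
After line 2 (extend unpacks [19, 13]): lst = [3, 1, 19, 13]
After line 3 (append adds [19, 13] as single element): lst = [3, 1, 19, 13, [19, 13]]

[3, 1, 19, 13, [19, 13]]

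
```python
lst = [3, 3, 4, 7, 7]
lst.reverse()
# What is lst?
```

[7, 7, 4, 3, 3]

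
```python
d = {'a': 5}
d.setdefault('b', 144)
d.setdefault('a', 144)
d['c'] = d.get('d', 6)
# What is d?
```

After line 1: d = {'a': 5}
After line 2 (setdefault adds 'b'=144): d = {'a': 5, 'b': 144}
After line 3 (setdefault 'a' no-op, already exists): d = {'a': 5, 'b': 144}
After line 4 (get('d', 6) returns default since 'd' not in d): d = {'a': 5, 'b': 144, 'c': 6}

{'a': 5, 'b': 144, 'c': 6}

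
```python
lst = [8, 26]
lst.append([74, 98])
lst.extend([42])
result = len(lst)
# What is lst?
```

After line 1: lst = [8, 26]
After line 2 (append adds [74, 98] as single element): lst = [8, 26, [74, 98]]
After line 3 (extend unpacks [42], adds 42): lst = [8, 26, [74, 98], 42]
After line 4: result = len(lst) = 4

[8, 26, [74, 98], 42]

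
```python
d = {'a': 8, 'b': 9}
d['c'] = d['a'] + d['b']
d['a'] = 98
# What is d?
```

After line 1: d = {'a': 8, 'b': 9}
After line 2 (d['c'] = 8 + 9): d = {'a': 8, 'b': 9, 'c': 17}
After line 3: d = {'a': 98, 'b': 9, 'c': 17}

{'a': 98, 'b': 9, 'c': 17}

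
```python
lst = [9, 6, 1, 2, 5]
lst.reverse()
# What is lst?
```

[5, 2, 1, 6, 9]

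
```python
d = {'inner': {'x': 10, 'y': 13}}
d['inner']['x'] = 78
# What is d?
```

After line 1: d = {'inner': {'x': 10, 'y': 13}}
After line 2 (inner x overwritten): d = {'inner': {'x': 78, 'y': 13}}

{'inner': {'x': 78, 'y': 13}}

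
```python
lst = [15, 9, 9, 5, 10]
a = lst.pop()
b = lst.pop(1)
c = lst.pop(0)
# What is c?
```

After line 1: lst = [15, 9, 9, 5, 10]
After line 2 (pop() -> a = 10): lst = [15, 9, 9, 5]
After line 3 (pop(1) -> b = 9): lst = [15, 9, 5]
After line 4 (pop(0) -> c = 15): lst = [9, 5]

15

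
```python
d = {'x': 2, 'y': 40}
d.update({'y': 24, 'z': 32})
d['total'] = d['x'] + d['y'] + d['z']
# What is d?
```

After line 1: d = {'x': 2, 'y': 40}
After line 2 (y overwritten, z added): d = {'x': 2, 'y': 24, 'z': 32}
After line 3 (total = 2 + 24 + 32 = 58): d = {'x': 2, 'y': 24, 'z': 32, 'total': 58}

{'x': 2, 'y': 24, 'z': 32, 'total': 58}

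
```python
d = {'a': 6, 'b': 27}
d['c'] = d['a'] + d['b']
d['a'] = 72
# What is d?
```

After line 1: d = {'a': 6, 'b': 27}
After line 2 (d['c'] = 6 + 27): d = {'a': 6, 'b': 27, 'c': 33}
After line 3: d = {'a': 72, 'b': 27, 'c': 33}

{'a': 72, 'b': 27, 'c': 33}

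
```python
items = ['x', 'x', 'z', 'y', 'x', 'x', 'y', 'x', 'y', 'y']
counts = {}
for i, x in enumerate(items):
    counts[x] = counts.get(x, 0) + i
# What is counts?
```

Initial: counts = {}, items = ['x', 'x', 'z', 'y', 'x', 'x', 'y', 'x', 'y', 'y']
i=0, x='x': counts = {'x': 0}
i=1, x='x': counts = {'x': 1}
i=2, x='z': counts = {'x': 1, 'z': 2}
i=3, x='y': counts = {'x': 1, 'z': 2, 'y': 3}
i=4, x='x': counts = {'x': 5, 'z': 2, 'y': 3}
i=5, x='x': counts = {'x': 10, 'z': 2, 'y': 3}
i=6, x='y': counts = {'x': 10, 'z': 2, 'y': 9}
i=7, x='x': counts = {'x': 17, 'z': 2, 'y': 9}
i=8, x='y': counts = {'x': 17, 'z': 2, 'y': 17}
i=9, x='y': counts = {'x': 17, 'z': 2, 'y': 26}

{'x': 17, 'z': 2, 'y': 26}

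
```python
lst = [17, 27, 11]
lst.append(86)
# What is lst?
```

[17, 27, 11, 86]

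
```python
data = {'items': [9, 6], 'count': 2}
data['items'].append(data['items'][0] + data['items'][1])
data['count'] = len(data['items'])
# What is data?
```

After line 1: data = {'items': [9, 6], 'count': 2}
After line 2 (append 9 + 6 = 15): data = {'items': [9, 6, 15], 'count': 2}
After line 3 (count = len(items) = 3): data = {'items': [9, 6, 15], 'count': 3}

{'items': [9, 6, 15], 'count': 3}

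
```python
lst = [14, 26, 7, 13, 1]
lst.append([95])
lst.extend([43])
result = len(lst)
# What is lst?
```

After line 1: lst = [14, 26, 7, 13, 1]
After line 2 (append adds [95] as single element): lst = [14, 26, 7, 13, 1, [95]]
After line 3 (extend unpacks [43], adds 43): lst = [14, 26, 7, 13, 1, [95], 43]
After line 4: result = len(lst) = 7

[14, 26, 7, 13, 1, [95], 43]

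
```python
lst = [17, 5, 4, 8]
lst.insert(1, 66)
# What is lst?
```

[17, 66, 5, 4, 8]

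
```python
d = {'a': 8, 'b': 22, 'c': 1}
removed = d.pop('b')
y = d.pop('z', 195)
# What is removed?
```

After line 1: d = {'a': 8, 'b': 22, 'c': 1}
After line 2 (pop 'b' returns 22): d = {'a': 8, 'c': 1}, removed = 22
After line 3 (pop 'z' missing, returns default 195): d = {'a': 8, 'c': 1}, y = 195

22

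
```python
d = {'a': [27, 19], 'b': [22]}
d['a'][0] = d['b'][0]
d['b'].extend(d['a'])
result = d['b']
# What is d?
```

After line 1: d = {'a': [27, 19], 'b': [22]}
After line 2 (a[0] = b[0] = 22): d = {'a': [22, 19], 'b': [22]}
After line 3 (b.extend(a) appends [22, 19]): d = {'a': [22, 19], 'b': [22, 22, 19]}
After line 4: result = d['b'] = [22, 22, 19]

{'a': [22, 19], 'b': [22, 22, 19]}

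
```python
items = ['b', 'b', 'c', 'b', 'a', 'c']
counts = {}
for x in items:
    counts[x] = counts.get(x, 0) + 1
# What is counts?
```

Initial: counts = {}, items = ['b', 'b', 'c', 'b', 'a', 'c']
See 'b': counts = {'b': 1}
See 'b': counts = {'b': 2}
See 'c': counts = {'b': 2, 'c': 1}
See 'b': counts = {'b': 3, 'c': 1}
See 'a': counts = {'b': 3, 'c': 1, 'a': 1}
See 'c': counts = {'b': 3, 'c': 2, 'a': 1}

{'b': 3, 'c': 2, 'a': 1}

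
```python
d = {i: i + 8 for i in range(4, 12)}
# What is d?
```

{4: 12, 5: 13, 6: 14, 7: 15, 8: 16, 9: 17, 10: 18, 11: 19}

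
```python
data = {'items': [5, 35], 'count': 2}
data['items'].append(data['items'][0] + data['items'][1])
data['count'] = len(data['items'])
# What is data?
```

After line 1: data = {'items': [5, 35], 'count': 2}
After line 2 (append 5 + 35 = 40): data = {'items': [5, 35, 40], 'count': 2}
After line 3 (count = len(items) = 3): data = {'items': [5, 35, 40], 'count': 3}

{'items': [5, 35, 40], 'count': 3}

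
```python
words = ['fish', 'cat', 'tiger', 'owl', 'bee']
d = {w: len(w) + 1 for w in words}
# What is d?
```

{'fish': 5, 'cat': 4, 'tiger': 6, 'owl': 4, 'bee': 4}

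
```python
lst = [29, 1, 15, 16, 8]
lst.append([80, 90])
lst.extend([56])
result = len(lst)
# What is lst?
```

After line 1: lst = [29, 1, 15, 16, 8]
After line 2 (append adds [80, 90] as single element): lst = [29, 1, 15, 16, 8, [80, 90]]
After line 3 (extend unpacks [56], adds 56): lst = [29, 1, 15, 16, 8, [80, 90], 56]
After line 4: result = len(lst) = 7

[29, 1, 15, 16, 8, [80, 90], 56]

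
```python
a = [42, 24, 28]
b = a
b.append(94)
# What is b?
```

After line 1: a = [42, 24, 28]
After line 2 (b = a is an alias, same object): a = [42, 24, 28], b = [42, 24, 28]
After line 3 (b.append mutates the shared list): a = [42, 24, 28, 94], b = [42, 24, 28, 94]

[42, 24, 28, 94]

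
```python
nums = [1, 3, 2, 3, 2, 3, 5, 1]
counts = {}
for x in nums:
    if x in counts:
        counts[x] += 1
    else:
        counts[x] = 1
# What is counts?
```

Initial: counts = {}, nums = [1, 3, 2, 3, 2, 3, 5, 1]
See 1: counts = {1: 1}
See 3: counts = {1: 1, 3: 1}
See 2: counts = {1: 1, 3: 1, 2: 1}
See 3: counts = {1: 1, 3: 2, 2: 1}
See 2: counts = {1: 1, 3: 2, 2: 2}
See 3: counts = {1: 1, 3: 3, 2: 2}
See 5: counts = {1: 1, 3: 3, 2: 2, 5: 1}
See 1: counts = {1: 2, 3: 3, 2: 2, 5: 1}

{1: 2, 3: 3, 2: 2, 5: 1}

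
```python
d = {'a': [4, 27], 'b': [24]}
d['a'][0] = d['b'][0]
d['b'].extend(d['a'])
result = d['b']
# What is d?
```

After line 1: d = {'a': [4, 27], 'b': [24]}
After line 2 (a[0] = b[0] = 24): d = {'a': [24, 27], 'b': [24]}
After line 3 (b.extend(a) appends [24, 27]): d = {'a': [24, 27], 'b': [24, 24, 27]}
After line 4: result = d['b'] = [24, 24, 27]

{'a': [24, 27], 'b': [24, 24, 27]}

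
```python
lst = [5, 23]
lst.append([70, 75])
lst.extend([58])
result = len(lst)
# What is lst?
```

After line 1: lst = [5, 23]
After line 2 (append adds [70, 75] as single element): lst = [5, 23, [70, 75]]
After line 3 (extend unpacks [58], adds 58): lst = [5, 23, [70, 75], 58]
After line 4: result = len(lst) = 4

[5, 23, [70, 75], 58]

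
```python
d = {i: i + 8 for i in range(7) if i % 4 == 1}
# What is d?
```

{1: 9, 5: 13}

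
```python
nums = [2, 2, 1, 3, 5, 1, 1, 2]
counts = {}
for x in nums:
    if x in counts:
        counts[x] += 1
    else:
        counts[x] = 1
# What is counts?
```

Initial: counts = {}, nums = [2, 2, 1, 3, 5, 1, 1, 2]
See 2: counts = {2: 1}
See 2: counts = {2: 2}
See 1: counts = {2: 2, 1: 1}
See 3: counts = {2: 2, 1: 1, 3: 1}
See 5: counts = {2: 2, 1: 1, 3: 1, 5: 1}
See 1: counts = {2: 2, 1: 2, 3: 1, 5: 1}
See 1: counts = {2: 2, 1: 3, 3: 1, 5: 1}
See 2: counts = {2: 3, 1: 3, 3: 1, 5: 1}

{2: 3, 1: 3, 3: 1, 5: 1}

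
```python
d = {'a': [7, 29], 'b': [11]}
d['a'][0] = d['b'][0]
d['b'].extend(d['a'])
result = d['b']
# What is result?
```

After line 1: d = {'a': [7, 29], 'b': [11]}
After line 2 (a[0] = b[0] = 11): d = {'a': [11, 29], 'b': [11]}
After line 3 (b.extend(a) appends [11, 29]): d = {'a': [11, 29], 'b': [11, 11, 29]}
After line 4: result = d['b'] = [11, 11, 29]

[11, 11, 29]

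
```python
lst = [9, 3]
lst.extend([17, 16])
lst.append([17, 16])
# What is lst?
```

After line 1: lst = [9, 3]
After line 2 (extend unpacks [17, 16]): lst = [9, 3, 17, 16]
After line 3 (append adds [17, 16] as single element): lst = [9, 3, 17, 16, [17, 16]]

[9, 3, 17, 16, [17, 16]]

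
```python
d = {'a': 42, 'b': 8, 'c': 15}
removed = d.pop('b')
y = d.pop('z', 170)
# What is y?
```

After line 1: d = {'a': 42, 'b': 8, 'c': 15}
After line 2 (pop 'b' returns 8): d = {'a': 42, 'c': 15}, removed = 8
After line 3 (pop 'z' missing, returns default 170): d = {'a': 42, 'c': 15}, y = 170

170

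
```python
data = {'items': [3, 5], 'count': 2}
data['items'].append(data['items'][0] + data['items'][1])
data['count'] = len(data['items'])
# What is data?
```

After line 1: data = {'items': [3, 5], 'count': 2}
After line 2 (append 3 + 5 = 8): data = {'items': [3, 5, 8], 'count': 2}
After line 3 (count = len(items) = 3): data = {'items': [3, 5, 8], 'count': 3}

{'items': [3, 5, 8], 'count': 3}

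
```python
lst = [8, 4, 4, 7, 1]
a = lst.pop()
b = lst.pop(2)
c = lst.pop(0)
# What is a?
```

After line 1: lst = [8, 4, 4, 7, 1]
After line 2 (pop() -> a = 1): lst = [8, 4, 4, 7]
After line 3 (pop(2) -> b = 4): lst = [8, 4, 7]
After line 4 (pop(0) -> c = 8): lst = [4, 7]

1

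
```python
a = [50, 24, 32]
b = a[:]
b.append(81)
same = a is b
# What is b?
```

After line 1: a = [50, 24, 32]
After line 2 (b = a[:] is a shallow copy, new object): a = [50, 24, 32], b = [50, 24, 32]
After line 3 (append only mutates b): a = [50, 24, 32], b = [50, 24, 32, 81]
After line 4 (same = a is b; different objects -> False): same = False

[50, 24, 32, 81]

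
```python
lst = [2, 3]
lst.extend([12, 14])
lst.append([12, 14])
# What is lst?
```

After line 1: lst = [2, 3]
After line 2 (extend unpacks [12, 14]): lst = [2, 3, 12, 14]
After line 3 (append adds [12, 14] as single element): lst = [2, 3, 12, 14, [12, 14]]

[2, 3, 12, 14, [12, 14]]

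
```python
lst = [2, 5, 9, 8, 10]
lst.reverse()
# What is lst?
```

[10, 8, 9, 5, 2]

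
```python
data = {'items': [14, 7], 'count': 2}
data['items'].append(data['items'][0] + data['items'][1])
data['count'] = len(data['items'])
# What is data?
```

After line 1: data = {'items': [14, 7], 'count': 2}
After line 2 (append 14 + 7 = 21): data = {'items': [14, 7, 21], 'count': 2}
After line 3 (count = len(items) = 3): data = {'items': [14, 7, 21], 'count': 3}

{'items': [14, 7, 21], 'count': 3}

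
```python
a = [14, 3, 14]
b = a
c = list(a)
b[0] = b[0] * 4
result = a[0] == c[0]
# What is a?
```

After line 1: a = [14, 3, 14]
After line 2 (b = a, alias): a = [14, 3, 14], b = [14, 3, 14]
After line 3 (c = list(a) is a copy, new object): c = [14, 3, 14]
After line 4 (b[0] = 14 * 4 = 56; mutates shared a/b): a = b = [56, 3, 14], c = [14, 3, 14]
After line 5 (a[0] = 56, c[0] = 14; result = False)

[56, 3, 14]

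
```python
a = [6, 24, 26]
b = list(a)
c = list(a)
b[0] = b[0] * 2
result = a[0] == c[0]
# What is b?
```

After line 1: a = [6, 24, 26]
After line 2 (b = list(a), copy): a = [6, 24, 26], b = [6, 24, 26]
After line 3 (c = list(a) is a copy, new object): c = [6, 24, 26]
After line 4 (b[0] = 6 * 2 = 12; only b mutates (copy)): a = [6, 24, 26], b = [12, 24, 26], c = [6, 24, 26]
After line 5 (a[0] = 6, c[0] = 6; result = True)

[12, 24, 26]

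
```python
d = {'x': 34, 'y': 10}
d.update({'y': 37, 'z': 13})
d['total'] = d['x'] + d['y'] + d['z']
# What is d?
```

After line 1: d = {'x': 34, 'y': 10}
After line 2 (y overwritten, z added): d = {'x': 34, 'y': 37, 'z': 13}
After line 3 (total = 34 + 37 + 13 = 84): d = {'x': 34, 'y': 37, 'z': 13, 'total': 84}

{'x': 34, 'y': 37, 'z': 13, 'total': 84}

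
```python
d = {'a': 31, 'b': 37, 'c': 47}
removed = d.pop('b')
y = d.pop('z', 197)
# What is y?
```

After line 1: d = {'a': 31, 'b': 37, 'c': 47}
After line 2 (pop 'b' returns 37): d = {'a': 31, 'c': 47}, removed = 37
After line 3 (pop 'z' missing, returns default 197): d = {'a': 31, 'c': 47}, y = 197

197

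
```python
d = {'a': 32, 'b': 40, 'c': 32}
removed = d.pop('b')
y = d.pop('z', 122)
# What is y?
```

After line 1: d = {'a': 32, 'b': 40, 'c': 32}
After line 2 (pop 'b' returns 40): d = {'a': 32, 'c': 32}, removed = 40
After line 3 (pop 'z' missing, returns default 122): d = {'a': 32, 'c': 32}, y = 122

122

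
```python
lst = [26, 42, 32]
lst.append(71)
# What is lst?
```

[26, 42, 32, 71]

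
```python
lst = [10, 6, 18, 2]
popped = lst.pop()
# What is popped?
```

2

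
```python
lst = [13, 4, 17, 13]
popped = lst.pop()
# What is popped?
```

13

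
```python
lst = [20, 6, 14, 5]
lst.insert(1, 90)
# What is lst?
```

[20, 90, 6, 14, 5]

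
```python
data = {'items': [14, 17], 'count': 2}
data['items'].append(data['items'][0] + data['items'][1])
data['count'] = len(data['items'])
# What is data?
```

After line 1: data = {'items': [14, 17], 'count': 2}
After line 2 (append 14 + 17 = 31): data = {'items': [14, 17, 31], 'count': 2}
After line 3 (count = len(items) = 3): data = {'items': [14, 17, 31], 'count': 3}

{'items': [14, 17, 31], 'count': 3}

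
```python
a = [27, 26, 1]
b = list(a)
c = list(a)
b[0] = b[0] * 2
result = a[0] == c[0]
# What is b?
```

After line 1: a = [27, 26, 1]
After line 2 (b = list(a), copy): a = [27, 26, 1], b = [27, 26, 1]
After line 3 (c = list(a) is a copy, new object): c = [27, 26, 1]
After line 4 (b[0] = 27 * 2 = 54; only b mutates (copy)): a = [27, 26, 1], b = [54, 26, 1], c = [27, 26, 1]
After line 5 (a[0] = 27, c[0] = 27; result = True)

[54, 26, 1]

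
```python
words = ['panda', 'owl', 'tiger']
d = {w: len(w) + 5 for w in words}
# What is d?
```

{'panda': 10, 'owl': 8, 'tiger': 10}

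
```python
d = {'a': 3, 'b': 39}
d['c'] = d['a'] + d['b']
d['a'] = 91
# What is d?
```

After line 1: d = {'a': 3, 'b': 39}
After line 2 (d['c'] = 3 + 39): d = {'a': 3, 'b': 39, 'c': 42}
After line 3: d = {'a': 91, 'b': 39, 'c': 42}

{'a': 91, 'b': 39, 'c': 42}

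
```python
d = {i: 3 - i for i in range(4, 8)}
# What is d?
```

{4: -1, 5: -2, 6: -3, 7: -4}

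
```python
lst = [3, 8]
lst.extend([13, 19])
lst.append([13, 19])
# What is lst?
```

After line 1: lst = [3, 8]
After line 2 (extend unpacks [13, 19]): lst = [3, 8, 13, 19]
After line 3 (append adds [13, 19] as single element): lst = [3, 8, 13, 19, [13, 19]]

[3, 8, 13, 19, [13, 19]]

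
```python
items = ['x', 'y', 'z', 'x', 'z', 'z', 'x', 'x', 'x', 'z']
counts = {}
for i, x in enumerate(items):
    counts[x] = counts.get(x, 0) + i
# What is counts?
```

Initial: counts = {}, items = ['x', 'y', 'z', 'x', 'z', 'z', 'x', 'x', 'x', 'z']
i=0, x='x': counts = {'x': 0}
i=1, x='y': counts = {'x': 0, 'y': 1}
i=2, x='z': counts = {'x': 0, 'y': 1, 'z': 2}
i=3, x='x': counts = {'x': 3, 'y': 1, 'z': 2}
i=4, x='z': counts = {'x': 3, 'y': 1, 'z': 6}
i=5, x='z': counts = {'x': 3, 'y': 1, 'z': 11}
i=6, x='x': counts = {'x': 9, 'y': 1, 'z': 11}
i=7, x='x': counts = {'x': 16, 'y': 1, 'z': 11}
i=8, x='x': counts = {'x': 24, 'y': 1, 'z': 11}
i=9, x='z': counts = {'x': 24, 'y': 1, 'z': 20}

{'x': 24, 'y': 1, 'z': 20}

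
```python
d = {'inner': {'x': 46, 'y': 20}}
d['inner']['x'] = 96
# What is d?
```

After line 1: d = {'inner': {'x': 46, 'y': 20}}
After line 2 (inner x overwritten): d = {'inner': {'x': 96, 'y': 20}}

{'inner': {'x': 96, 'y': 20}}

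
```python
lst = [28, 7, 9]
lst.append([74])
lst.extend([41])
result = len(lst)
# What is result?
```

After line 1: lst = [28, 7, 9]
After line 2 (append adds [74] as single element): lst = [28, 7, 9, [74]]
After line 3 (extend unpacks [41], adds 41): lst = [28, 7, 9, [74], 41]
After line 4: result = len(lst) = 5

5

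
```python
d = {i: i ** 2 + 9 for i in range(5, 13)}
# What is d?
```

{5: 34, 6: 45, 7: 58, 8: 73, 9: 90, 10: 109, 11: 130, 12: 153}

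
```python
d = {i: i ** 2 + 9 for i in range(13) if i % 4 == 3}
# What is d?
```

{3: 18, 7: 58, 11: 130}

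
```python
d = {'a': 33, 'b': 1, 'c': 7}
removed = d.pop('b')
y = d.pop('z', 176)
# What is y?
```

After line 1: d = {'a': 33, 'b': 1, 'c': 7}
After line 2 (pop 'b' returns 1): d = {'a': 33, 'c': 7}, removed = 1
After line 3 (pop 'z' missing, returns default 176): d = {'a': 33, 'c': 7}, y = 176

176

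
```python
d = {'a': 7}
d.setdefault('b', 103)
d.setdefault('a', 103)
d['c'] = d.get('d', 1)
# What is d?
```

After line 1: d = {'a': 7}
After line 2 (setdefault adds 'b'=103): d = {'a': 7, 'b': 103}
After line 3 (setdefault 'a' no-op, already exists): d = {'a': 7, 'b': 103}
After line 4 (get('d', 1) returns default since 'd' not in d): d = {'a': 7, 'b': 103, 'c': 1}

{'a': 7, 'b': 103, 'c': 1}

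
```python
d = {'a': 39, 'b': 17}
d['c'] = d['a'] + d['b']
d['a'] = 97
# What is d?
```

After line 1: d = {'a': 39, 'b': 17}
After line 2 (d['c'] = 39 + 17): d = {'a': 39, 'b': 17, 'c': 56}
After line 3: d = {'a': 97, 'b': 17, 'c': 56}

{'a': 97, 'b': 17, 'c': 56}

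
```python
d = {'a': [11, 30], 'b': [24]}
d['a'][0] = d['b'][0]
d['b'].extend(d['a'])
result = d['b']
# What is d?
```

After line 1: d = {'a': [11, 30], 'b': [24]}
After line 2 (a[0] = b[0] = 24): d = {'a': [24, 30], 'b': [24]}
After line 3 (b.extend(a) appends [24, 30]): d = {'a': [24, 30], 'b': [24, 24, 30]}
After line 4: result = d['b'] = [24, 24, 30]

{'a': [24, 30], 'b': [24, 24, 30]}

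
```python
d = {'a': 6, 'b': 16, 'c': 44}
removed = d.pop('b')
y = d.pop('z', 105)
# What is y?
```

After line 1: d = {'a': 6, 'b': 16, 'c': 44}
After line 2 (pop 'b' returns 16): d = {'a': 6, 'c': 44}, removed = 16
After line 3 (pop 'z' missing, returns default 105): d = {'a': 6, 'c': 44}, y = 105

105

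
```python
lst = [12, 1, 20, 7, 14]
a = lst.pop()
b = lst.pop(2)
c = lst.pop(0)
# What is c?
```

After line 1: lst = [12, 1, 20, 7, 14]
After line 2 (pop() -> a = 14): lst = [12, 1, 20, 7]
After line 3 (pop(2) -> b = 20): lst = [12, 1, 7]
After line 4 (pop(0) -> c = 12): lst = [1, 7]

12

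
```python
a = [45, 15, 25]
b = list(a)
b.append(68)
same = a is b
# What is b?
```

After line 1: a = [45, 15, 25]
After line 2 (b = list(a) is a shallow copy, new object): a = [45, 15, 25], b = [45, 15, 25]
After line 3 (append only mutates b): a = [45, 15, 25], b = [45, 15, 25, 68]
After line 4 (same = a is b; different objects -> False): same = False

[45, 15, 25, 68]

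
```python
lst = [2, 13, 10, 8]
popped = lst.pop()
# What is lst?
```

[2, 13, 10]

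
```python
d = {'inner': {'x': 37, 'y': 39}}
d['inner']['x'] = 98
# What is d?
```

After line 1: d = {'inner': {'x': 37, 'y': 39}}
After line 2 (inner x overwritten): d = {'inner': {'x': 98, 'y': 39}}

{'inner': {'x': 98, 'y': 39}}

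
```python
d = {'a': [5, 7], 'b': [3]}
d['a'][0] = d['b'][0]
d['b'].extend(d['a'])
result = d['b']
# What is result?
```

After line 1: d = {'a': [5, 7], 'b': [3]}
After line 2 (a[0] = b[0] = 3): d = {'a': [3, 7], 'b': [3]}
After line 3 (b.extend(a) appends [3, 7]): d = {'a': [3, 7], 'b': [3, 3, 7]}
After line 4: result = d['b'] = [3, 3, 7]

[3, 3, 7]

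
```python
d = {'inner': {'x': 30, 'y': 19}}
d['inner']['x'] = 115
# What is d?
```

After line 1: d = {'inner': {'x': 30, 'y': 19}}
After line 2 (inner x overwritten): d = {'inner': {'x': 115, 'y': 19}}

{'inner': {'x': 115, 'y': 19}}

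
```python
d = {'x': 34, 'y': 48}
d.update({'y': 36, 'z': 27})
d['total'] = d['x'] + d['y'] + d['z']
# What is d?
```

After line 1: d = {'x': 34, 'y': 48}
After line 2 (y overwritten, z added): d = {'x': 34, 'y': 36, 'z': 27}
After line 3 (total = 34 + 36 + 27 = 97): d = {'x': 34, 'y': 36, 'z': 27, 'total': 97}

{'x': 34, 'y': 36, 'z': 27, 'total': 97}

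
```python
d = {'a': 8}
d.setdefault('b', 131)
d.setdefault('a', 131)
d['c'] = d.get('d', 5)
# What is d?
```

After line 1: d = {'a': 8}
After line 2 (setdefault adds 'b'=131): d = {'a': 8, 'b': 131}
After line 3 (setdefault 'a' no-op, already exists): d = {'a': 8, 'b': 131}
After line 4 (get('d', 5) returns default since 'd' not in d): d = {'a': 8, 'b': 131, 'c': 5}

{'a': 8, 'b': 131, 'c': 5}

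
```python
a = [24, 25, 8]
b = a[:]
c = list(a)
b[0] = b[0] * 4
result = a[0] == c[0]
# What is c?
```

After line 1: a = [24, 25, 8]
After line 2 (b = a[:], copy): a = [24, 25, 8], b = [24, 25, 8]
After line 3 (c = list(a) is a copy, new object): c = [24, 25, 8]
After line 4 (b[0] = 24 * 4 = 96; only b mutates (copy)): a = [24, 25, 8], b = [96, 25, 8], c = [24, 25, 8]
After line 5 (a[0] = 24, c[0] = 24; result = True)

[24, 25, 8]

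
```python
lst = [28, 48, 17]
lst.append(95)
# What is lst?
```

[28, 48, 17, 95]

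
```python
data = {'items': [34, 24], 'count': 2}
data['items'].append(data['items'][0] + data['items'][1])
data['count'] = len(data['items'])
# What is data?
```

After line 1: data = {'items': [34, 24], 'count': 2}
After line 2 (append 34 + 24 = 58): data = {'items': [34, 24, 58], 'count': 2}
After line 3 (count = len(items) = 3): data = {'items': [34, 24, 58], 'count': 3}

{'items': [34, 24, 58], 'count': 3}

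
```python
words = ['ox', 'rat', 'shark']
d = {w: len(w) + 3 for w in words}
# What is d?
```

{'ox': 5, 'rat': 6, 'shark': 8}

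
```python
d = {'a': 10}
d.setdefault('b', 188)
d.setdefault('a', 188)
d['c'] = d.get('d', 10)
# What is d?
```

After line 1: d = {'a': 10}
After line 2 (setdefault adds 'b'=188): d = {'a': 10, 'b': 188}
After line 3 (setdefault 'a' no-op, already exists): d = {'a': 10, 'b': 188}
After line 4 (get('d', 10) returns default since 'd' not in d): d = {'a': 10, 'b': 188, 'c': 10}

{'a': 10, 'b': 188, 'c': 10}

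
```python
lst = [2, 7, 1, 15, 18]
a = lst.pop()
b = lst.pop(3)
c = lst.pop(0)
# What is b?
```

After line 1: lst = [2, 7, 1, 15, 18]
After line 2 (pop() -> a = 18): lst = [2, 7, 1, 15]
After line 3 (pop(3) -> b = 15): lst = [2, 7, 1]
After line 4 (pop(0) -> c = 2): lst = [7, 1]

15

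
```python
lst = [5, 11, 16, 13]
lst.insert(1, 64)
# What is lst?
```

[5, 64, 11, 16, 13]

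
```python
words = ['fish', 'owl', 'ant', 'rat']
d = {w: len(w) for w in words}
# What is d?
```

{'fish': 4, 'owl': 3, 'ant': 3, 'rat': 3}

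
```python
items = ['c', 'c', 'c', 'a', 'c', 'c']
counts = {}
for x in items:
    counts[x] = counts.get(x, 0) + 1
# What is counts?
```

Initial: counts = {}, items = ['c', 'c', 'c', 'a', 'c', 'c']
See 'c': counts = {'c': 1}
See 'c': counts = {'c': 2}
See 'c': counts = {'c': 3}
See 'a': counts = {'c': 3, 'a': 1}
See 'c': counts = {'c': 4, 'a': 1}
See 'c': counts = {'c': 5, 'a': 1}

{'c': 5, 'a': 1}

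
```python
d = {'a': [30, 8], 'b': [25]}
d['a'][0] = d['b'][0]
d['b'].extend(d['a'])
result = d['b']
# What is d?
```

After line 1: d = {'a': [30, 8], 'b': [25]}
After line 2 (a[0] = b[0] = 25): d = {'a': [25, 8], 'b': [25]}
After line 3 (b.extend(a) appends [25, 8]): d = {'a': [25, 8], 'b': [25, 25, 8]}
After line 4: result = d['b'] = [25, 25, 8]

{'a': [25, 8], 'b': [25, 25, 8]}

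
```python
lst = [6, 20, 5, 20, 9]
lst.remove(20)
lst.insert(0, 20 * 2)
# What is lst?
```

After line 1: lst = [6, 20, 5, 20, 9]
After line 2 (remove first 20): lst = [6, 5, 20, 9]
After line 3 (insert 40 at index 0): lst = [40, 6, 5, 20, 9]

[40, 6, 5, 20, 9]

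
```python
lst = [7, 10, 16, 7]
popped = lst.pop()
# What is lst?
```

[7, 10, 16]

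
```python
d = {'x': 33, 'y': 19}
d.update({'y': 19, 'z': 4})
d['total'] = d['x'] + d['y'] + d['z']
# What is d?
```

After line 1: d = {'x': 33, 'y': 19}
After line 2 (y overwritten, z added): d = {'x': 33, 'y': 19, 'z': 4}
After line 3 (total = 33 + 19 + 4 = 56): d = {'x': 33, 'y': 19, 'z': 4, 'total': 56}

{'x': 33, 'y': 19, 'z': 4, 'total': 56}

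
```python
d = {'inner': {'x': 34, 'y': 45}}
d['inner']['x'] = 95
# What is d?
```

After line 1: d = {'inner': {'x': 34, 'y': 45}}
After line 2 (inner x overwritten): d = {'inner': {'x': 95, 'y': 45}}

{'inner': {'x': 95, 'y': 45}}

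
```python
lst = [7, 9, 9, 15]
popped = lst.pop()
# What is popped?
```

15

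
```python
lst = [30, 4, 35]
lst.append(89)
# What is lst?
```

[30, 4, 35, 89]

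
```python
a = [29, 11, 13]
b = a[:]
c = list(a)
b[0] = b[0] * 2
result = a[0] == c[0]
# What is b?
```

After line 1: a = [29, 11, 13]
After line 2 (b = a[:], copy): a = [29, 11, 13], b = [29, 11, 13]
After line 3 (c = list(a) is a copy, new object): c = [29, 11, 13]
After line 4 (b[0] = 29 * 2 = 58; only b mutates (copy)): a = [29, 11, 13], b = [58, 11, 13], c = [29, 11, 13]
After line 5 (a[0] = 29, c[0] = 29; result = True)

[58, 11, 13]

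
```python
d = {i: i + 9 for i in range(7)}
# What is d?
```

{0: 9, 1: 10, 2: 11, 3: 12, 4: 13, 5: 14, 6: 15}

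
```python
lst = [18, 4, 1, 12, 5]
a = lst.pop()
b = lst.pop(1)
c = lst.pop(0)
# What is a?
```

After line 1: lst = [18, 4, 1, 12, 5]
After line 2 (pop() -> a = 5): lst = [18, 4, 1, 12]
After line 3 (pop(1) -> b = 4): lst = [18, 1, 12]
After line 4 (pop(0) -> c = 18): lst = [1, 12]

5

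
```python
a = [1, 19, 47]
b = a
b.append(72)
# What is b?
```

After line 1: a = [1, 19, 47]
After line 2 (b = a is an alias, same object): a = [1, 19, 47], b = [1, 19, 47]
After line 3 (b.append mutates the shared list): a = [1, 19, 47, 72], b = [1, 19, 47, 72]

[1, 19, 47, 72]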